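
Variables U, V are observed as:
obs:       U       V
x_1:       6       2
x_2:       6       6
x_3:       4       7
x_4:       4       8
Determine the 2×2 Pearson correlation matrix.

Step 1 — column means:
  mean(U) = (6 + 6 + 4 + 4) / 4 = 20/4 = 5
  mean(V) = (2 + 6 + 7 + 8) / 4 = 23/4 = 5.75

Step 2 — sample variances and covariances s[i,j] = (1/(n-1)) · Σ_k (x_{k,i} - mean_i) · (x_{k,j} - mean_j), with n-1 = 3:
  s[U,U] = ((1)·(1) + (1)·(1) + (-1)·(-1) + (-1)·(-1)) / 3 = 4/3 = 1.3333
  s[U,V] = ((1)·(-3.75) + (1)·(0.25) + (-1)·(1.25) + (-1)·(2.25)) / 3 = -7/3 = -2.3333
  s[V,V] = ((-3.75)·(-3.75) + (0.25)·(0.25) + (1.25)·(1.25) + (2.25)·(2.25)) / 3 = 20.75/3 = 6.9167
  Sample standard deviations s_i = √(s[i,i]):
  s(U) = √(1.3333) = 1.1547
  s(V) = √(6.9167) = 2.63

Step 3 — r_{ij} = s_{ij} / (s_i · s_j):
  r[U,U] = 1 (diagonal).
  r[U,V] = -2.3333 / (1.1547 · 2.63) = -2.3333 / 3.0368 = -0.7683
  r[V,V] = 1 (diagonal).

R is symmetric with unit diagonal. Assembling:

R = [[1, -0.7683],
 [-0.7683, 1]]


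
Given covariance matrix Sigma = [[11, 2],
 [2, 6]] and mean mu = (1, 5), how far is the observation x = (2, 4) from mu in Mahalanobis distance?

Step 1 — centre the observation: (x - mu) = (1, -1).

Step 2 — invert Sigma. det(Sigma) = 11·6 - (2)² = 62.
  Sigma^{-1} = (1/det) · [[d, -b], [-b, a]] = [[0.0968, -0.0323],
 [-0.0323, 0.1774]].

Step 3 — form the quadratic (x - mu)^T · Sigma^{-1} · (x - mu):
  Sigma^{-1} · (x - mu) = (0.129, -0.2097).
  (x - mu)^T · [Sigma^{-1} · (x - mu)] = (1)·(0.129) + (-1)·(-0.2097) = 0.3387.

Step 4 — take square root: d = √(0.3387) ≈ 0.582.

d(x, mu) = √(0.3387) ≈ 0.582


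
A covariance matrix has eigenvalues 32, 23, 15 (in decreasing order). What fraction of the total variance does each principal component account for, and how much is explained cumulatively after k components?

Step 1 — total variance = trace(Sigma) = Σ λ_i = 32 + 23 + 15 = 70.

Step 2 — fraction explained by component i = λ_i / Σ λ:
  PC1: 32/70 = 0.4571
  PC2: 23/70 = 0.3286
  PC3: 15/70 = 0.2143

Step 3 — cumulative fraction after k components = (λ_1 + ... + λ_k) / Σ λ:
  k = 1: 32/70 = 0.4571
  k = 2: (32 + 23)/70 = 55/70 = 0.7857
  k = 3: (32 + 23 + 15)/70 = 70/70 = 1

Summary (fraction, with percent):

explained: PC1 0.4571 (45.71%), PC2 0.3286 (32.86%), PC3 0.2143 (21.43%);  cumulative: 0.4571, 0.7857, 1


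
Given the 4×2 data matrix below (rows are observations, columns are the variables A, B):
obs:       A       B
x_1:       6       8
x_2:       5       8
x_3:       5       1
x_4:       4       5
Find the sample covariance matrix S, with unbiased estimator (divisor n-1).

Step 1 — column means:
  mean(A) = (6 + 5 + 5 + 4) / 4 = 20/4 = 5
  mean(B) = (8 + 8 + 1 + 5) / 4 = 22/4 = 5.5

Step 2 — sample covariance S[i,j] = (1/(n-1)) · Σ_k (x_{k,i} - mean_i) · (x_{k,j} - mean_j), with n-1 = 3.
  S[A,A] = ((1)·(1) + (0)·(0) + (0)·(0) + (-1)·(-1)) / 3 = 2/3 = 0.6667
  S[A,B] = ((1)·(2.5) + (0)·(2.5) + (0)·(-4.5) + (-1)·(-0.5)) / 3 = 3/3 = 1
  S[B,B] = ((2.5)·(2.5) + (2.5)·(2.5) + (-4.5)·(-4.5) + (-0.5)·(-0.5)) / 3 = 33/3 = 11

S is symmetric (S[j,i] = S[i,j]). Assembling:

S = [[0.6667, 1],
 [1, 11]]


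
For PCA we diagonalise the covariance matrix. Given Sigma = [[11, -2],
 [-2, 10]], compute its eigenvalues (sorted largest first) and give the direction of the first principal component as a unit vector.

Step 1 — characteristic polynomial of 2×2 Sigma:
  det(Sigma - λI) = λ² - trace · λ + det = 0.
  trace = 11 + 10 = 21, det = 11·10 - (-2)² = 106.
Step 2 — discriminant:
  Δ = trace² - 4·det = 441 - 424 = 17.
Step 3 — eigenvalues:
  λ = (trace ± √Δ)/2 = (21 ± 4.1231)/2,
  λ_1 = 12.5616,  λ_2 = 8.4384.

Step 4 — unit eigenvector for λ_1: solve (Sigma - λ_1 I)v = 0. First row:
  (11 - 12.5616)·v_x + (-2)·v_y = 0, i.e. (-1.5616)·v_x + (-2)·v_y = 0,
  so v ∝ (b, λ_1 - a) = (-2, 1.5616); multiply by -1 so the first entry is positive: u = (2, -1.5616).
  ||u|| = √((2)² + (-1.5616)²) = √(6.4384) ≈ 2.5374,
  v_1 = u/||u|| ≈ (0.7882, -0.6154) (||v_1|| = 1).

λ_1 = 12.5616,  λ_2 = 8.4384;  v_1 ≈ (0.7882, -0.6154)


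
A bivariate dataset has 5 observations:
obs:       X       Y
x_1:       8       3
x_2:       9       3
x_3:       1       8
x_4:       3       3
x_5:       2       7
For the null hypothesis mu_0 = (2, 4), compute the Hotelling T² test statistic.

Step 1 — sample mean vector:
  mean(X) = (8 + 9 + 1 + 3 + 2) / 5 = 23/5 = 4.6
  mean(Y) = (3 + 3 + 8 + 3 + 7) / 5 = 24/5 = 4.8
  x̄ = (4.6, 4.8),  deviation x̄ - mu_0 = (4.6, 4.8) - (2, 4) = (2.6, 0.8).

Step 2 — sample covariance matrix, S[i,j] = (1/(n-1)) · Σ_k (x_{k,i} - mean_i) · (x_{k,j} - mean_j), divisor n-1 = 4:
  S[X,X] = ((3.4)·(3.4) + (4.4)·(4.4) + (-3.6)·(-3.6) + (-1.6)·(-1.6) + (-2.6)·(-2.6)) / 4 = 53.2/4 = 13.3
  S[X,Y] = ((3.4)·(-1.8) + (4.4)·(-1.8) + (-3.6)·(3.2) + (-1.6)·(-1.8) + (-2.6)·(2.2)) / 4 = -28.4/4 = -7.1
  S[Y,Y] = ((-1.8)·(-1.8) + (-1.8)·(-1.8) + (3.2)·(3.2) + (-1.8)·(-1.8) + (2.2)·(2.2)) / 4 = 24.8/4 = 6.2
  S = [[13.3, -7.1],
 [-7.1, 6.2]].

Step 3 — invert S. det(S) = 13.3·6.2 - (-7.1)² = 32.05.
  S^{-1} = (1/det) · [[d, -b], [-b, a]] = [[0.1934, 0.2215],
 [0.2215, 0.415]].

Step 4 — quadratic form (x̄ - mu_0)^T · S^{-1} · (x̄ - mu_0):
  S^{-1} · (x̄ - mu_0) = (0.6802, 0.908),
  (x̄ - mu_0)^T · [...] = (2.6)·(0.6802) + (0.8)·(0.908) = 2.4949.

Step 5 — scale by n: T² = 5 · 2.4949 = 12.4743.

T² ≈ 12.4743


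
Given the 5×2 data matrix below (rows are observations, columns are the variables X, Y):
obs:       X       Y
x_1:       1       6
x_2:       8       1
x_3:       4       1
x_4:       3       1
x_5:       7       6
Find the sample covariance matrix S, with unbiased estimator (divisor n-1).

Step 1 — column means:
  mean(X) = (1 + 8 + 4 + 3 + 7) / 5 = 23/5 = 4.6
  mean(Y) = (6 + 1 + 1 + 1 + 6) / 5 = 15/5 = 3

Step 2 — sample covariance S[i,j] = (1/(n-1)) · Σ_k (x_{k,i} - mean_i) · (x_{k,j} - mean_j), with n-1 = 4.
  S[X,X] = ((-3.6)·(-3.6) + (3.4)·(3.4) + (-0.6)·(-0.6) + (-1.6)·(-1.6) + (2.4)·(2.4)) / 4 = 33.2/4 = 8.3
  S[X,Y] = ((-3.6)·(3) + (3.4)·(-2) + (-0.6)·(-2) + (-1.6)·(-2) + (2.4)·(3)) / 4 = -6/4 = -1.5
  S[Y,Y] = ((3)·(3) + (-2)·(-2) + (-2)·(-2) + (-2)·(-2) + (3)·(3)) / 4 = 30/4 = 7.5

S is symmetric (S[j,i] = S[i,j]). Assembling:

S = [[8.3, -1.5],
 [-1.5, 7.5]]


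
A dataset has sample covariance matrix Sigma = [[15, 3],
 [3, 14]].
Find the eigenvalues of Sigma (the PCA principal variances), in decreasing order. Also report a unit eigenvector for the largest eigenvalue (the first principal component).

Step 1 — characteristic polynomial of 2×2 Sigma:
  det(Sigma - λI) = λ² - trace · λ + det = 0.
  trace = 15 + 14 = 29, det = 15·14 - (3)² = 201.
Step 2 — discriminant:
  Δ = trace² - 4·det = 841 - 804 = 37.
Step 3 — eigenvalues:
  λ = (trace ± √Δ)/2 = (29 ± 6.0828)/2,
  λ_1 = 17.5414,  λ_2 = 11.4586.

Step 4 — unit eigenvector for λ_1: solve (Sigma - λ_1 I)v = 0. First row:
  (15 - 17.5414)·v_x + (3)·v_y = 0, i.e. (-2.5414)·v_x + (3)·v_y = 0,
  so v ∝ (b, λ_1 - a) = (3, 2.5414) = u.
  ||u|| = √((3)² + (2.5414)²) = √(15.4586) ≈ 3.9317,
  v_1 = u/||u|| ≈ (0.763, 0.6464) (||v_1|| = 1).

λ_1 = 17.5414,  λ_2 = 11.4586;  v_1 ≈ (0.763, 0.6464)


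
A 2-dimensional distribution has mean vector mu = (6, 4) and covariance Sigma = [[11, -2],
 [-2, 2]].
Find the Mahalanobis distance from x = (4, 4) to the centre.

Step 1 — centre the observation: (x - mu) = (-2, 0).

Step 2 — invert Sigma. det(Sigma) = 11·2 - (-2)² = 18.
  Sigma^{-1} = (1/det) · [[d, -b], [-b, a]] = [[0.1111, 0.1111],
 [0.1111, 0.6111]].

Step 3 — form the quadratic (x - mu)^T · Sigma^{-1} · (x - mu):
  Sigma^{-1} · (x - mu) = (-0.2222, -0.2222).
  (x - mu)^T · [Sigma^{-1} · (x - mu)] = (-2)·(-0.2222) + (0)·(-0.2222) = 0.4444.

Step 4 — take square root: d = √(0.4444) ≈ 0.6667.

d(x, mu) = √(0.4444) ≈ 0.6667


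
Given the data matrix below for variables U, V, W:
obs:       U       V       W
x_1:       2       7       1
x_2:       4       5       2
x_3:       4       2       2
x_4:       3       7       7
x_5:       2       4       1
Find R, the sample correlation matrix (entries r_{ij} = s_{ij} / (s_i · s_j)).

Step 1 — column means:
  mean(U) = (2 + 4 + 4 + 3 + 2) / 5 = 15/5 = 3
  mean(V) = (7 + 5 + 2 + 7 + 4) / 5 = 25/5 = 5
  mean(W) = (1 + 2 + 2 + 7 + 1) / 5 = 13/5 = 2.6

Step 2 — sample variances and covariances s[i,j] = (1/(n-1)) · Σ_k (x_{k,i} - mean_i) · (x_{k,j} - mean_j), with n-1 = 4:
  s[U,U] = ((-1)·(-1) + (1)·(1) + (1)·(1) + (0)·(0) + (-1)·(-1)) / 4 = 4/4 = 1
  s[U,V] = ((-1)·(2) + (1)·(0) + (1)·(-3) + (0)·(2) + (-1)·(-1)) / 4 = -4/4 = -1
  s[U,W] = ((-1)·(-1.6) + (1)·(-0.6) + (1)·(-0.6) + (0)·(4.4) + (-1)·(-1.6)) / 4 = 2/4 = 0.5
  s[V,V] = ((2)·(2) + (0)·(0) + (-3)·(-3) + (2)·(2) + (-1)·(-1)) / 4 = 18/4 = 4.5
  s[V,W] = ((2)·(-1.6) + (0)·(-0.6) + (-3)·(-0.6) + (2)·(4.4) + (-1)·(-1.6)) / 4 = 9/4 = 2.25
  s[W,W] = ((-1.6)·(-1.6) + (-0.6)·(-0.6) + (-0.6)·(-0.6) + (4.4)·(4.4) + (-1.6)·(-1.6)) / 4 = 25.2/4 = 6.3
  Sample standard deviations s_i = √(s[i,i]):
  s(U) = √(1) = 1
  s(V) = √(4.5) = 2.1213
  s(W) = √(6.3) = 2.51

Step 3 — r_{ij} = s_{ij} / (s_i · s_j):
  r[U,U] = 1 (diagonal).
  r[U,V] = -1 / (1 · 2.1213) = -1 / 2.1213 = -0.4714
  r[U,W] = 0.5 / (1 · 2.51) = 0.5 / 2.51 = 0.1992
  r[V,V] = 1 (diagonal).
  r[V,W] = 2.25 / (2.1213 · 2.51) = 2.25 / 5.3245 = 0.4226
  r[W,W] = 1 (diagonal).

R is symmetric with unit diagonal. Assembling:

R = [[1, -0.4714, 0.1992],
 [-0.4714, 1, 0.4226],
 [0.1992, 0.4226, 1]]


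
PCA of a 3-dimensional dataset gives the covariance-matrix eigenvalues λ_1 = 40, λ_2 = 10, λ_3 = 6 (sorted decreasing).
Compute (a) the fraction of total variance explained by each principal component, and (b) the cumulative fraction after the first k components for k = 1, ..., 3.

Step 1 — total variance = trace(Sigma) = Σ λ_i = 40 + 10 + 6 = 56.

Step 2 — fraction explained by component i = λ_i / Σ λ:
  PC1: 40/56 = 0.7143
  PC2: 10/56 = 0.1786
  PC3: 6/56 = 0.1071

Step 3 — cumulative fraction after k components = (λ_1 + ... + λ_k) / Σ λ:
  k = 1: 40/56 = 0.7143
  k = 2: (40 + 10)/56 = 50/56 = 0.8929
  k = 3: (40 + 10 + 6)/56 = 56/56 = 1

Summary (fraction, with percent):

explained: PC1 0.7143 (71.43%), PC2 0.1786 (17.86%), PC3 0.1071 (10.71%);  cumulative: 0.7143, 0.8929, 1


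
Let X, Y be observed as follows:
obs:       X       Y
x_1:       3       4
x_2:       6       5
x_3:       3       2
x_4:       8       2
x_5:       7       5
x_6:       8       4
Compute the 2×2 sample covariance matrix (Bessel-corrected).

Step 1 — column means:
  mean(X) = (3 + 6 + 3 + 8 + 7 + 8) / 6 = 35/6 = 5.8333
  mean(Y) = (4 + 5 + 2 + 2 + 5 + 4) / 6 = 22/6 = 3.6667

Step 2 — sample covariance S[i,j] = (1/(n-1)) · Σ_k (x_{k,i} - mean_i) · (x_{k,j} - mean_j), with n-1 = 5.
  S[X,X] = ((-2.8333)·(-2.8333) + (0.1667)·(0.1667) + (-2.8333)·(-2.8333) + (2.1667)·(2.1667) + (1.1667)·(1.1667) + (2.1667)·(2.1667)) / 5 = 26.8333/5 = 5.3667
  S[X,Y] = ((-2.8333)·(0.3333) + (0.1667)·(1.3333) + (-2.8333)·(-1.6667) + (2.1667)·(-1.6667) + (1.1667)·(1.3333) + (2.1667)·(0.3333)) / 5 = 2.6667/5 = 0.5333
  S[Y,Y] = ((0.3333)·(0.3333) + (1.3333)·(1.3333) + (-1.6667)·(-1.6667) + (-1.6667)·(-1.6667) + (1.3333)·(1.3333) + (0.3333)·(0.3333)) / 5 = 9.3333/5 = 1.8667

S is symmetric (S[j,i] = S[i,j]). Assembling:

S = [[5.3667, 0.5333],
 [0.5333, 1.8667]]


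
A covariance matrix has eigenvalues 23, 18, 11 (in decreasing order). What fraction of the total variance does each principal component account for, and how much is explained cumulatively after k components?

Step 1 — total variance = trace(Sigma) = Σ λ_i = 23 + 18 + 11 = 52.

Step 2 — fraction explained by component i = λ_i / Σ λ:
  PC1: 23/52 = 0.4423
  PC2: 18/52 = 0.3462
  PC3: 11/52 = 0.2115

Step 3 — cumulative fraction after k components = (λ_1 + ... + λ_k) / Σ λ:
  k = 1: 23/52 = 0.4423
  k = 2: (23 + 18)/52 = 41/52 = 0.7885
  k = 3: (23 + 18 + 11)/52 = 52/52 = 1

Summary (fraction, with percent):

explained: PC1 0.4423 (44.23%), PC2 0.3462 (34.62%), PC3 0.2115 (21.15%);  cumulative: 0.4423, 0.7885, 1


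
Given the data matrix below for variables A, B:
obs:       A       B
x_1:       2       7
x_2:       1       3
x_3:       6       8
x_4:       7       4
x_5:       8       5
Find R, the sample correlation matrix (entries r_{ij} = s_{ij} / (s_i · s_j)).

Step 1 — column means:
  mean(A) = (2 + 1 + 6 + 7 + 8) / 5 = 24/5 = 4.8
  mean(B) = (7 + 3 + 8 + 4 + 5) / 5 = 27/5 = 5.4

Step 2 — sample variances and covariances s[i,j] = (1/(n-1)) · Σ_k (x_{k,i} - mean_i) · (x_{k,j} - mean_j), with n-1 = 4:
  s[A,A] = ((-2.8)·(-2.8) + (-3.8)·(-3.8) + (1.2)·(1.2) + (2.2)·(2.2) + (3.2)·(3.2)) / 4 = 38.8/4 = 9.7
  s[A,B] = ((-2.8)·(1.6) + (-3.8)·(-2.4) + (1.2)·(2.6) + (2.2)·(-1.4) + (3.2)·(-0.4)) / 4 = 3.4/4 = 0.85
  s[B,B] = ((1.6)·(1.6) + (-2.4)·(-2.4) + (2.6)·(2.6) + (-1.4)·(-1.4) + (-0.4)·(-0.4)) / 4 = 17.2/4 = 4.3
  Sample standard deviations s_i = √(s[i,i]):
  s(A) = √(9.7) = 3.1145
  s(B) = √(4.3) = 2.0736

Step 3 — r_{ij} = s_{ij} / (s_i · s_j):
  r[A,A] = 1 (diagonal).
  r[A,B] = 0.85 / (3.1145 · 2.0736) = 0.85 / 6.4583 = 0.1316
  r[B,B] = 1 (diagonal).

R is symmetric with unit diagonal. Assembling:

R = [[1, 0.1316],
 [0.1316, 1]]


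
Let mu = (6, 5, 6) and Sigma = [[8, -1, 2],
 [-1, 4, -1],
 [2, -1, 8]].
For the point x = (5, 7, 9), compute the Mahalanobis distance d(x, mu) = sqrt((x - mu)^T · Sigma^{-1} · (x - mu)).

Step 1 — centre the observation: (x - mu) = (-1, 2, 3).

Step 2 — invert Sigma (cofactor / det for 3×3, or solve directly):
  Sigma^{-1} = [[0.136, 0.0263, -0.0307],
 [0.0263, 0.2632, 0.0263],
 [-0.0307, 0.0263, 0.136]].

Step 3 — form the quadratic (x - mu)^T · Sigma^{-1} · (x - mu):
  Sigma^{-1} · (x - mu) = (-0.1754, 0.5789, 0.4912).
  (x - mu)^T · [Sigma^{-1} · (x - mu)] = (-1)·(-0.1754) + (2)·(0.5789) + (3)·(0.4912) = 2.807.

Step 4 — take square root: d = √(2.807) ≈ 1.6754.

d(x, mu) = √(2.807) ≈ 1.6754


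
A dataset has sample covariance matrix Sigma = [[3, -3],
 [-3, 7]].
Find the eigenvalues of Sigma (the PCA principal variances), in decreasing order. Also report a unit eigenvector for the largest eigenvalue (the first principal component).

Step 1 — characteristic polynomial of 2×2 Sigma:
  det(Sigma - λI) = λ² - trace · λ + det = 0.
  trace = 3 + 7 = 10, det = 3·7 - (-3)² = 12.
Step 2 — discriminant:
  Δ = trace² - 4·det = 100 - 48 = 52.
Step 3 — eigenvalues:
  λ = (trace ± √Δ)/2 = (10 ± 7.2111)/2,
  λ_1 = 8.6056,  λ_2 = 1.3944.

Step 4 — unit eigenvector for λ_1: solve (Sigma - λ_1 I)v = 0. First row:
  (3 - 8.6056)·v_x + (-3)·v_y = 0, i.e. (-5.6056)·v_x + (-3)·v_y = 0,
  so v ∝ (b, λ_1 - a) = (-3, 5.6056); multiply by -1 so the first entry is positive: u = (3, -5.6056).
  ||u|| = √((3)² + (-5.6056)²) = √(40.4222) ≈ 6.3578,
  v_1 = u/||u|| ≈ (0.4719, -0.8817) (||v_1|| = 1).

λ_1 = 8.6056,  λ_2 = 1.3944;  v_1 ≈ (0.4719, -0.8817)


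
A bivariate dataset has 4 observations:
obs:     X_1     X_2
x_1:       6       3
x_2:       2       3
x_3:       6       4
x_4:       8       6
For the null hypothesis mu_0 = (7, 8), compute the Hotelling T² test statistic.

Step 1 — sample mean vector:
  mean(X_1) = (6 + 2 + 6 + 8) / 4 = 22/4 = 5.5
  mean(X_2) = (3 + 3 + 4 + 6) / 4 = 16/4 = 4
  x̄ = (5.5, 4),  deviation x̄ - mu_0 = (5.5, 4) - (7, 8) = (-1.5, -4).

Step 2 — sample covariance matrix, S[i,j] = (1/(n-1)) · Σ_k (x_{k,i} - mean_i) · (x_{k,j} - mean_j), divisor n-1 = 3:
  S[X_1,X_1] = ((0.5)·(0.5) + (-3.5)·(-3.5) + (0.5)·(0.5) + (2.5)·(2.5)) / 3 = 19/3 = 6.3333
  S[X_1,X_2] = ((0.5)·(-1) + (-3.5)·(-1) + (0.5)·(0) + (2.5)·(2)) / 3 = 8/3 = 2.6667
  S[X_2,X_2] = ((-1)·(-1) + (-1)·(-1) + (0)·(0) + (2)·(2)) / 3 = 6/3 = 2
  S = [[6.3333, 2.6667],
 [2.6667, 2]].

Step 3 — invert S. det(S) = 6.3333·2 - (2.6667)² = 5.5556.
  S^{-1} = (1/det) · [[d, -b], [-b, a]] = [[0.36, -0.48],
 [-0.48, 1.14]].

Step 4 — quadratic form (x̄ - mu_0)^T · S^{-1} · (x̄ - mu_0):
  S^{-1} · (x̄ - mu_0) = (1.38, -3.84),
  (x̄ - mu_0)^T · [...] = (-1.5)·(1.38) + (-4)·(-3.84) = 13.29.

Step 5 — scale by n: T² = 4 · 13.29 = 53.16.

T² ≈ 53.16


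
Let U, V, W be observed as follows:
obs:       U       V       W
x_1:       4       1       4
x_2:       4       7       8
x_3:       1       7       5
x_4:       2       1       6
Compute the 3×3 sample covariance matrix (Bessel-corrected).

Step 1 — column means:
  mean(U) = (4 + 4 + 1 + 2) / 4 = 11/4 = 2.75
  mean(V) = (1 + 7 + 7 + 1) / 4 = 16/4 = 4
  mean(W) = (4 + 8 + 5 + 6) / 4 = 23/4 = 5.75

Step 2 — sample covariance S[i,j] = (1/(n-1)) · Σ_k (x_{k,i} - mean_i) · (x_{k,j} - mean_j), with n-1 = 3.
  S[U,U] = ((1.25)·(1.25) + (1.25)·(1.25) + (-1.75)·(-1.75) + (-0.75)·(-0.75)) / 3 = 6.75/3 = 2.25
  S[U,V] = ((1.25)·(-3) + (1.25)·(3) + (-1.75)·(3) + (-0.75)·(-3)) / 3 = -3/3 = -1
  S[U,W] = ((1.25)·(-1.75) + (1.25)·(2.25) + (-1.75)·(-0.75) + (-0.75)·(0.25)) / 3 = 1.75/3 = 0.5833
  S[V,V] = ((-3)·(-3) + (3)·(3) + (3)·(3) + (-3)·(-3)) / 3 = 36/3 = 12
  S[V,W] = ((-3)·(-1.75) + (3)·(2.25) + (3)·(-0.75) + (-3)·(0.25)) / 3 = 9/3 = 3
  S[W,W] = ((-1.75)·(-1.75) + (2.25)·(2.25) + (-0.75)·(-0.75) + (0.25)·(0.25)) / 3 = 8.75/3 = 2.9167

S is symmetric (S[j,i] = S[i,j]). Assembling:

S = [[2.25, -1, 0.5833],
 [-1, 12, 3],
 [0.5833, 3, 2.9167]]


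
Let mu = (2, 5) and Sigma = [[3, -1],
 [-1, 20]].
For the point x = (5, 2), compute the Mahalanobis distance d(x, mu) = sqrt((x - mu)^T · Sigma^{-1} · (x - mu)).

Step 1 — centre the observation: (x - mu) = (3, -3).

Step 2 — invert Sigma. det(Sigma) = 3·20 - (-1)² = 59.
  Sigma^{-1} = (1/det) · [[d, -b], [-b, a]] = [[0.339, 0.0169],
 [0.0169, 0.0508]].

Step 3 — form the quadratic (x - mu)^T · Sigma^{-1} · (x - mu):
  Sigma^{-1} · (x - mu) = (0.9661, -0.1017).
  (x - mu)^T · [Sigma^{-1} · (x - mu)] = (3)·(0.9661) + (-3)·(-0.1017) = 3.2034.

Step 4 — take square root: d = √(3.2034) ≈ 1.7898.

d(x, mu) = √(3.2034) ≈ 1.7898


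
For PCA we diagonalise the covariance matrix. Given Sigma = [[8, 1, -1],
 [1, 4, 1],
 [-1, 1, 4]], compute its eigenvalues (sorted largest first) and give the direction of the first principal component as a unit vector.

Step 1 — characteristic polynomial p(λ) = det(λI - Sigma) = λ³ - tr·λ² + c_1·λ - det, where tr = trace, c_1 = sum of the principal 2×2 minors, det = det(Sigma):
  tr = 8 + 4 + 4 = 16,
  c_1 = (8·4 - (1)²) + (8·4 - (-1)²) + (4·4 - (1)²) = 31 + 31 + 15 = 77,
  det = 8·(4·4 - (1)²) - (1)·((1)·4 - (1)·(-1)) + (-1)·((1)·(1) - 4·(-1)) = 8·(15) - (1)·(5) + (-1)·(5) = 110.
  So p(λ) = λ³ - 16λ² + 77λ - 110.
Step 2 — look for an integer root (rational root theorem: any rational root is an integer divisor of 110). Testing λ = 5:
  p(5) = 125 - 400 + 385 - 110 = 0  ✓
  Dividing out (λ - 5): p(λ) = (λ - 5)(λ² - 11λ + 22).
Step 3 — remaining eigenvalues from the quadratic λ² - 11λ + 22 = 0:
  Δ = 11² - 4·22 = 121 - 88 = 33,  λ = (11 ± √33)/2 = (11 ± 5.7446)/2 ≈ 8.3723 or 2.6277.
  Sorted: λ_1 = 8.3723,  λ_2 = 5,  λ_3 = 2.6277  (check: sum = 16 = tr ✓).

Step 4 — unit eigenvector for λ_1 ≈ 8.3723: v spans the null space of (Sigma - λ_1 I), whose rows are
  r_1 = (-0.3723, 1, -1),  r_2 = (1, -4.3723, 1),  r_3 = (-1, 1, -4.3723).
  v is orthogonal to every row, so take v ∝ r_1 × r_2 = ((1)·(1) - (-1)·(-4.3723), (-1)·(1) - (-0.3723)·(1), (-0.3723)·(-4.3723) - (1)·(1)) ≈ (-3.3723, -0.6277, 0.6277).
  Rescale (multiply by -1 so the first nonzero entry is positive): u = (3.3723, 0.6277, -0.6277).
  ||u|| = √((3.3723)² + (0.6277)² + (-0.6277)²) = √(12.1603) ≈ 3.4872,  v_1 = u/||u|| ≈ (0.9671, 0.18, -0.18) (||v_1|| = 1).

λ_1 = 8.3723,  λ_2 = 5,  λ_3 = 2.6277;  v_1 ≈ (0.9671, 0.18, -0.18)


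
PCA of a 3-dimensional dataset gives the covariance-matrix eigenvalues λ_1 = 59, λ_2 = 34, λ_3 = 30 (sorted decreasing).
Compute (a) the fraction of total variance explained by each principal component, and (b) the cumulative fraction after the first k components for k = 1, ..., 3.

Step 1 — total variance = trace(Sigma) = Σ λ_i = 59 + 34 + 30 = 123.

Step 2 — fraction explained by component i = λ_i / Σ λ:
  PC1: 59/123 = 0.4797
  PC2: 34/123 = 0.2764
  PC3: 30/123 = 0.2439

Step 3 — cumulative fraction after k components = (λ_1 + ... + λ_k) / Σ λ:
  k = 1: 59/123 = 0.4797
  k = 2: (59 + 34)/123 = 93/123 = 0.7561
  k = 3: (59 + 34 + 30)/123 = 123/123 = 1

Summary (fraction, with percent):

explained: PC1 0.4797 (47.97%), PC2 0.2764 (27.64%), PC3 0.2439 (24.39%);  cumulative: 0.4797, 0.7561, 1


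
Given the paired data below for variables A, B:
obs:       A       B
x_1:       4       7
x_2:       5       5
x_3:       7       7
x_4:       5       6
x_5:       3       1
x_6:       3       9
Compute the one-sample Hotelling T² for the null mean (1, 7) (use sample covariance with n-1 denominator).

Step 1 — sample mean vector:
  mean(A) = (4 + 5 + 7 + 5 + 3 + 3) / 6 = 27/6 = 4.5
  mean(B) = (7 + 5 + 7 + 6 + 1 + 9) / 6 = 35/6 = 5.8333
  x̄ = (4.5, 5.8333),  deviation x̄ - mu_0 = (4.5, 5.8333) - (1, 7) = (3.5, -1.1667).

Step 2 — sample covariance matrix, S[i,j] = (1/(n-1)) · Σ_k (x_{k,i} - mean_i) · (x_{k,j} - mean_j), divisor n-1 = 5:
  S[A,A] = ((-0.5)·(-0.5) + (0.5)·(0.5) + (2.5)·(2.5) + (0.5)·(0.5) + (-1.5)·(-1.5) + (-1.5)·(-1.5)) / 5 = 11.5/5 = 2.3
  S[A,B] = ((-0.5)·(1.1667) + (0.5)·(-0.8333) + (2.5)·(1.1667) + (0.5)·(0.1667) + (-1.5)·(-4.8333) + (-1.5)·(3.1667)) / 5 = 4.5/5 = 0.9
  S[B,B] = ((1.1667)·(1.1667) + (-0.8333)·(-0.8333) + (1.1667)·(1.1667) + (0.1667)·(0.1667) + (-4.8333)·(-4.8333) + (3.1667)·(3.1667)) / 5 = 36.8333/5 = 7.3667
  S = [[2.3, 0.9],
 [0.9, 7.3667]].

Step 3 — invert S. det(S) = 2.3·7.3667 - (0.9)² = 16.1333.
  S^{-1} = (1/det) · [[d, -b], [-b, a]] = [[0.4566, -0.0558],
 [-0.0558, 0.1426]].

Step 4 — quadratic form (x̄ - mu_0)^T · S^{-1} · (x̄ - mu_0):
  S^{-1} · (x̄ - mu_0) = (1.6632, -0.3616),
  (x̄ - mu_0)^T · [...] = (3.5)·(1.6632) + (-1.1667)·(-0.3616) = 6.2431.

Step 5 — scale by n: T² = 6 · 6.2431 = 37.4587.

T² ≈ 37.4587


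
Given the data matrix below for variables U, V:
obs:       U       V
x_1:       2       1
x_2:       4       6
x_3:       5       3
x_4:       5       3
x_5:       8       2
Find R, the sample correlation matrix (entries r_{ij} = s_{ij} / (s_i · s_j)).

Step 1 — column means:
  mean(U) = (2 + 4 + 5 + 5 + 8) / 5 = 24/5 = 4.8
  mean(V) = (1 + 6 + 3 + 3 + 2) / 5 = 15/5 = 3

Step 2 — sample variances and covariances s[i,j] = (1/(n-1)) · Σ_k (x_{k,i} - mean_i) · (x_{k,j} - mean_j), with n-1 = 4:
  s[U,U] = ((-2.8)·(-2.8) + (-0.8)·(-0.8) + (0.2)·(0.2) + (0.2)·(0.2) + (3.2)·(3.2)) / 4 = 18.8/4 = 4.7
  s[U,V] = ((-2.8)·(-2) + (-0.8)·(3) + (0.2)·(0) + (0.2)·(0) + (3.2)·(-1)) / 4 = 0/4 = 0
  s[V,V] = ((-2)·(-2) + (3)·(3) + (0)·(0) + (0)·(0) + (-1)·(-1)) / 4 = 14/4 = 3.5
  Sample standard deviations s_i = √(s[i,i]):
  s(U) = √(4.7) = 2.1679
  s(V) = √(3.5) = 1.8708

Step 3 — r_{ij} = s_{ij} / (s_i · s_j):
  r[U,U] = 1 (diagonal).
  r[U,V] = 0 / (2.1679 · 1.8708) = 0 / 4.0559 = 0
  r[V,V] = 1 (diagonal).

R is symmetric with unit diagonal. Assembling:

R = [[1, 0],
 [0, 1]]


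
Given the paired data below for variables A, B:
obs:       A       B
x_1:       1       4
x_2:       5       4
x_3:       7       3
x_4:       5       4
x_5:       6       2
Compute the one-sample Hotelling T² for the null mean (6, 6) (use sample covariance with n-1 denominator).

Step 1 — sample mean vector:
  mean(A) = (1 + 5 + 7 + 5 + 6) / 5 = 24/5 = 4.8
  mean(B) = (4 + 4 + 3 + 4 + 2) / 5 = 17/5 = 3.4
  x̄ = (4.8, 3.4),  deviation x̄ - mu_0 = (4.8, 3.4) - (6, 6) = (-1.2, -2.6).

Step 2 — sample covariance matrix, S[i,j] = (1/(n-1)) · Σ_k (x_{k,i} - mean_i) · (x_{k,j} - mean_j), divisor n-1 = 4:
  S[A,A] = ((-3.8)·(-3.8) + (0.2)·(0.2) + (2.2)·(2.2) + (0.2)·(0.2) + (1.2)·(1.2)) / 4 = 20.8/4 = 5.2
  S[A,B] = ((-3.8)·(0.6) + (0.2)·(0.6) + (2.2)·(-0.4) + (0.2)·(0.6) + (1.2)·(-1.4)) / 4 = -4.6/4 = -1.15
  S[B,B] = ((0.6)·(0.6) + (0.6)·(0.6) + (-0.4)·(-0.4) + (0.6)·(0.6) + (-1.4)·(-1.4)) / 4 = 3.2/4 = 0.8
  S = [[5.2, -1.15],
 [-1.15, 0.8]].

Step 3 — invert S. det(S) = 5.2·0.8 - (-1.15)² = 2.8375.
  S^{-1} = (1/det) · [[d, -b], [-b, a]] = [[0.2819, 0.4053],
 [0.4053, 1.8326]].

Step 4 — quadratic form (x̄ - mu_0)^T · S^{-1} · (x̄ - mu_0):
  S^{-1} · (x̄ - mu_0) = (-1.3921, -5.2511),
  (x̄ - mu_0)^T · [...] = (-1.2)·(-1.3921) + (-2.6)·(-5.2511) = 15.3233.

Step 5 — scale by n: T² = 5 · 15.3233 = 76.6167.

T² ≈ 76.6167


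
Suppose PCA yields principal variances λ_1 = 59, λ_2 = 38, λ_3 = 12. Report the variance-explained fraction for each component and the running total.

Step 1 — total variance = trace(Sigma) = Σ λ_i = 59 + 38 + 12 = 109.

Step 2 — fraction explained by component i = λ_i / Σ λ:
  PC1: 59/109 = 0.5413
  PC2: 38/109 = 0.3486
  PC3: 12/109 = 0.1101

Step 3 — cumulative fraction after k components = (λ_1 + ... + λ_k) / Σ λ:
  k = 1: 59/109 = 0.5413
  k = 2: (59 + 38)/109 = 97/109 = 0.8899
  k = 3: (59 + 38 + 12)/109 = 109/109 = 1

Summary (fraction, with percent):

explained: PC1 0.5413 (54.13%), PC2 0.3486 (34.86%), PC3 0.1101 (11.01%);  cumulative: 0.5413, 0.8899, 1


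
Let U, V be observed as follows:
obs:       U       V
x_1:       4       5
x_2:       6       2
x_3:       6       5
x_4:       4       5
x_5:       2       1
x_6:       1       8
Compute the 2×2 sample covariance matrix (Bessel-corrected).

Step 1 — column means:
  mean(U) = (4 + 6 + 6 + 4 + 2 + 1) / 6 = 23/6 = 3.8333
  mean(V) = (5 + 2 + 5 + 5 + 1 + 8) / 6 = 26/6 = 4.3333

Step 2 — sample covariance S[i,j] = (1/(n-1)) · Σ_k (x_{k,i} - mean_i) · (x_{k,j} - mean_j), with n-1 = 5.
  S[U,U] = ((0.1667)·(0.1667) + (2.1667)·(2.1667) + (2.1667)·(2.1667) + (0.1667)·(0.1667) + (-1.8333)·(-1.8333) + (-2.8333)·(-2.8333)) / 5 = 20.8333/5 = 4.1667
  S[U,V] = ((0.1667)·(0.6667) + (2.1667)·(-2.3333) + (2.1667)·(0.6667) + (0.1667)·(0.6667) + (-1.8333)·(-3.3333) + (-2.8333)·(3.6667)) / 5 = -7.6667/5 = -1.5333
  S[V,V] = ((0.6667)·(0.6667) + (-2.3333)·(-2.3333) + (0.6667)·(0.6667) + (0.6667)·(0.6667) + (-3.3333)·(-3.3333) + (3.6667)·(3.6667)) / 5 = 31.3333/5 = 6.2667

S is symmetric (S[j,i] = S[i,j]). Assembling:

S = [[4.1667, -1.5333],
 [-1.5333, 6.2667]]


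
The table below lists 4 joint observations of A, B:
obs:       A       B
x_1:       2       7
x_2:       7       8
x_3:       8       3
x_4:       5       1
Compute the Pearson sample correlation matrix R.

Step 1 — column means:
  mean(A) = (2 + 7 + 8 + 5) / 4 = 22/4 = 5.5
  mean(B) = (7 + 8 + 3 + 1) / 4 = 19/4 = 4.75

Step 2 — sample variances and covariances s[i,j] = (1/(n-1)) · Σ_k (x_{k,i} - mean_i) · (x_{k,j} - mean_j), with n-1 = 3:
  s[A,A] = ((-3.5)·(-3.5) + (1.5)·(1.5) + (2.5)·(2.5) + (-0.5)·(-0.5)) / 3 = 21/3 = 7
  s[A,B] = ((-3.5)·(2.25) + (1.5)·(3.25) + (2.5)·(-1.75) + (-0.5)·(-3.75)) / 3 = -5.5/3 = -1.8333
  s[B,B] = ((2.25)·(2.25) + (3.25)·(3.25) + (-1.75)·(-1.75) + (-3.75)·(-3.75)) / 3 = 32.75/3 = 10.9167
  Sample standard deviations s_i = √(s[i,i]):
  s(A) = √(7) = 2.6458
  s(B) = √(10.9167) = 3.304

Step 3 — r_{ij} = s_{ij} / (s_i · s_j):
  r[A,A] = 1 (diagonal).
  r[A,B] = -1.8333 / (2.6458 · 3.304) = -1.8333 / 8.7417 = -0.2097
  r[B,B] = 1 (diagonal).

R is symmetric with unit diagonal. Assembling:

R = [[1, -0.2097],
 [-0.2097, 1]]


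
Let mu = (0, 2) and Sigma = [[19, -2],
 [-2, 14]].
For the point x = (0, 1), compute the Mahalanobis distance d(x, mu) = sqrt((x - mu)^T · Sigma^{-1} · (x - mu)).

Step 1 — centre the observation: (x - mu) = (0, -1).

Step 2 — invert Sigma. det(Sigma) = 19·14 - (-2)² = 262.
  Sigma^{-1} = (1/det) · [[d, -b], [-b, a]] = [[0.0534, 0.0076],
 [0.0076, 0.0725]].

Step 3 — form the quadratic (x - mu)^T · Sigma^{-1} · (x - mu):
  Sigma^{-1} · (x - mu) = (-0.0076, -0.0725).
  (x - mu)^T · [Sigma^{-1} · (x - mu)] = (0)·(-0.0076) + (-1)·(-0.0725) = 0.0725.

Step 4 — take square root: d = √(0.0725) ≈ 0.2693.

d(x, mu) = √(0.0725) ≈ 0.2693


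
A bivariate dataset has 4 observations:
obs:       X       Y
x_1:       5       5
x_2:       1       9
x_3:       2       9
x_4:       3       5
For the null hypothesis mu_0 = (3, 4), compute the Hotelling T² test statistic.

Step 1 — sample mean vector:
  mean(X) = (5 + 1 + 2 + 3) / 4 = 11/4 = 2.75
  mean(Y) = (5 + 9 + 9 + 5) / 4 = 28/4 = 7
  x̄ = (2.75, 7),  deviation x̄ - mu_0 = (2.75, 7) - (3, 4) = (-0.25, 3).

Step 2 — sample covariance matrix, S[i,j] = (1/(n-1)) · Σ_k (x_{k,i} - mean_i) · (x_{k,j} - mean_j), divisor n-1 = 3:
  S[X,X] = ((2.25)·(2.25) + (-1.75)·(-1.75) + (-0.75)·(-0.75) + (0.25)·(0.25)) / 3 = 8.75/3 = 2.9167
  S[X,Y] = ((2.25)·(-2) + (-1.75)·(2) + (-0.75)·(2) + (0.25)·(-2)) / 3 = -10/3 = -3.3333
  S[Y,Y] = ((-2)·(-2) + (2)·(2) + (2)·(2) + (-2)·(-2)) / 3 = 16/3 = 5.3333
  S = [[2.9167, -3.3333],
 [-3.3333, 5.3333]].

Step 3 — invert S. det(S) = 2.9167·5.3333 - (-3.3333)² = 4.4444.
  S^{-1} = (1/det) · [[d, -b], [-b, a]] = [[1.2, 0.75],
 [0.75, 0.6562]].

Step 4 — quadratic form (x̄ - mu_0)^T · S^{-1} · (x̄ - mu_0):
  S^{-1} · (x̄ - mu_0) = (1.95, 1.7812),
  (x̄ - mu_0)^T · [...] = (-0.25)·(1.95) + (3)·(1.7812) = 4.8562.

Step 5 — scale by n: T² = 4 · 4.8562 = 19.425.

T² ≈ 19.425


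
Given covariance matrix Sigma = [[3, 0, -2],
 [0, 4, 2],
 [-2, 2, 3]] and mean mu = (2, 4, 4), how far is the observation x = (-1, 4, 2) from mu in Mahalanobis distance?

Step 1 — centre the observation: (x - mu) = (-3, 0, -2).

Step 2 — invert Sigma (cofactor / det for 3×3, or solve directly):
  Sigma^{-1} = [[1, -0.5, 1],
 [-0.5, 0.625, -0.75],
 [1, -0.75, 1.5]].

Step 3 — form the quadratic (x - mu)^T · Sigma^{-1} · (x - mu):
  Sigma^{-1} · (x - mu) = (-5, 3, -6).
  (x - mu)^T · [Sigma^{-1} · (x - mu)] = (-3)·(-5) + (0)·(3) + (-2)·(-6) = 27.

Step 4 — take square root: d = √(27) ≈ 5.1962.

d(x, mu) = √(27) ≈ 5.1962


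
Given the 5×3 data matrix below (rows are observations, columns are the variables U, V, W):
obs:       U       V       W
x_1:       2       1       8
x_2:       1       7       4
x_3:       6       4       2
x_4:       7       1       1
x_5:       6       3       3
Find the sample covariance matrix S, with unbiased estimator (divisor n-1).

Step 1 — column means:
  mean(U) = (2 + 1 + 6 + 7 + 6) / 5 = 22/5 = 4.4
  mean(V) = (1 + 7 + 4 + 1 + 3) / 5 = 16/5 = 3.2
  mean(W) = (8 + 4 + 2 + 1 + 3) / 5 = 18/5 = 3.6

Step 2 — sample covariance S[i,j] = (1/(n-1)) · Σ_k (x_{k,i} - mean_i) · (x_{k,j} - mean_j), with n-1 = 4.
  S[U,U] = ((-2.4)·(-2.4) + (-3.4)·(-3.4) + (1.6)·(1.6) + (2.6)·(2.6) + (1.6)·(1.6)) / 4 = 29.2/4 = 7.3
  S[U,V] = ((-2.4)·(-2.2) + (-3.4)·(3.8) + (1.6)·(0.8) + (2.6)·(-2.2) + (1.6)·(-0.2)) / 4 = -12.4/4 = -3.1
  S[U,W] = ((-2.4)·(4.4) + (-3.4)·(0.4) + (1.6)·(-1.6) + (2.6)·(-2.6) + (1.6)·(-0.6)) / 4 = -22.2/4 = -5.55
  S[V,V] = ((-2.2)·(-2.2) + (3.8)·(3.8) + (0.8)·(0.8) + (-2.2)·(-2.2) + (-0.2)·(-0.2)) / 4 = 24.8/4 = 6.2
  S[V,W] = ((-2.2)·(4.4) + (3.8)·(0.4) + (0.8)·(-1.6) + (-2.2)·(-2.6) + (-0.2)·(-0.6)) / 4 = -3.6/4 = -0.9
  S[W,W] = ((4.4)·(4.4) + (0.4)·(0.4) + (-1.6)·(-1.6) + (-2.6)·(-2.6) + (-0.6)·(-0.6)) / 4 = 29.2/4 = 7.3

S is symmetric (S[j,i] = S[i,j]). Assembling:

S = [[7.3, -3.1, -5.55],
 [-3.1, 6.2, -0.9],
 [-5.55, -0.9, 7.3]]


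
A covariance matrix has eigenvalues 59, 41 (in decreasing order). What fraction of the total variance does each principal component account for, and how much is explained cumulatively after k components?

Step 1 — total variance = trace(Sigma) = Σ λ_i = 59 + 41 = 100.

Step 2 — fraction explained by component i = λ_i / Σ λ:
  PC1: 59/100 = 0.59
  PC2: 41/100 = 0.41

Step 3 — cumulative fraction after k components = (λ_1 + ... + λ_k) / Σ λ:
  k = 1: 59/100 = 0.59
  k = 2: (59 + 41)/100 = 100/100 = 1

Summary (fraction, with percent):

explained: PC1 0.59 (59%), PC2 0.41 (41%);  cumulative: 0.59, 1


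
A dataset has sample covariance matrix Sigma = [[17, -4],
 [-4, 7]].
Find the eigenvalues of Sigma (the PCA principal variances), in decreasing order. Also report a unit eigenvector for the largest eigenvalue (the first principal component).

Step 1 — characteristic polynomial of 2×2 Sigma:
  det(Sigma - λI) = λ² - trace · λ + det = 0.
  trace = 17 + 7 = 24, det = 17·7 - (-4)² = 103.
Step 2 — discriminant:
  Δ = trace² - 4·det = 576 - 412 = 164.
Step 3 — eigenvalues:
  λ = (trace ± √Δ)/2 = (24 ± 12.8062)/2,
  λ_1 = 18.4031,  λ_2 = 5.5969.

Step 4 — unit eigenvector for λ_1: solve (Sigma - λ_1 I)v = 0. First row:
  (17 - 18.4031)·v_x + (-4)·v_y = 0, i.e. (-1.4031)·v_x + (-4)·v_y = 0,
  so v ∝ (b, λ_1 - a) = (-4, 1.4031); multiply by -1 so the first entry is positive: u = (4, -1.4031).
  ||u|| = √((4)² + (-1.4031)²) = √(17.9688) ≈ 4.239,
  v_1 = u/||u|| ≈ (0.9436, -0.331) (||v_1|| = 1).

λ_1 = 18.4031,  λ_2 = 5.5969;  v_1 ≈ (0.9436, -0.331)


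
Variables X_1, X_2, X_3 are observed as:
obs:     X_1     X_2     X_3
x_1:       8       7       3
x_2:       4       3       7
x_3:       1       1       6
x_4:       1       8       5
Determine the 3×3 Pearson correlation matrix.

Step 1 — column means:
  mean(X_1) = (8 + 4 + 1 + 1) / 4 = 14/4 = 3.5
  mean(X_2) = (7 + 3 + 1 + 8) / 4 = 19/4 = 4.75
  mean(X_3) = (3 + 7 + 6 + 5) / 4 = 21/4 = 5.25

Step 2 — sample variances and covariances s[i,j] = (1/(n-1)) · Σ_k (x_{k,i} - mean_i) · (x_{k,j} - mean_j), with n-1 = 3:
  s[X_1,X_1] = ((4.5)·(4.5) + (0.5)·(0.5) + (-2.5)·(-2.5) + (-2.5)·(-2.5)) / 3 = 33/3 = 11
  s[X_1,X_2] = ((4.5)·(2.25) + (0.5)·(-1.75) + (-2.5)·(-3.75) + (-2.5)·(3.25)) / 3 = 10.5/3 = 3.5
  s[X_1,X_3] = ((4.5)·(-2.25) + (0.5)·(1.75) + (-2.5)·(0.75) + (-2.5)·(-0.25)) / 3 = -10.5/3 = -3.5
  s[X_2,X_2] = ((2.25)·(2.25) + (-1.75)·(-1.75) + (-3.75)·(-3.75) + (3.25)·(3.25)) / 3 = 32.75/3 = 10.9167
  s[X_2,X_3] = ((2.25)·(-2.25) + (-1.75)·(1.75) + (-3.75)·(0.75) + (3.25)·(-0.25)) / 3 = -11.75/3 = -3.9167
  s[X_3,X_3] = ((-2.25)·(-2.25) + (1.75)·(1.75) + (0.75)·(0.75) + (-0.25)·(-0.25)) / 3 = 8.75/3 = 2.9167
  Sample standard deviations s_i = √(s[i,i]):
  s(X_1) = √(11) = 3.3166
  s(X_2) = √(10.9167) = 3.304
  s(X_3) = √(2.9167) = 1.7078

Step 3 — r_{ij} = s_{ij} / (s_i · s_j):
  r[X_1,X_1] = 1 (diagonal).
  r[X_1,X_2] = 3.5 / (3.3166 · 3.304) = 3.5 / 10.9583 = 0.3194
  r[X_1,X_3] = -3.5 / (3.3166 · 1.7078) = -3.5 / 5.6642 = -0.6179
  r[X_2,X_2] = 1 (diagonal).
  r[X_2,X_3] = -3.9167 / (3.304 · 1.7078) = -3.9167 / 5.6427 = -0.6941
  r[X_3,X_3] = 1 (diagonal).

R is symmetric with unit diagonal. Assembling:

R = [[1, 0.3194, -0.6179],
 [0.3194, 1, -0.6941],
 [-0.6179, -0.6941, 1]]


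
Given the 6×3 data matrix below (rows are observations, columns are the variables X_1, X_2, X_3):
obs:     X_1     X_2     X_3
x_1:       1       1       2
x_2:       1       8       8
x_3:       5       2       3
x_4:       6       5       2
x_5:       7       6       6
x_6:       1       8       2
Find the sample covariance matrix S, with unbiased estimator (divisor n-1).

Step 1 — column means:
  mean(X_1) = (1 + 1 + 5 + 6 + 7 + 1) / 6 = 21/6 = 3.5
  mean(X_2) = (1 + 8 + 2 + 5 + 6 + 8) / 6 = 30/6 = 5
  mean(X_3) = (2 + 8 + 3 + 2 + 6 + 2) / 6 = 23/6 = 3.8333

Step 2 — sample covariance S[i,j] = (1/(n-1)) · Σ_k (x_{k,i} - mean_i) · (x_{k,j} - mean_j), with n-1 = 5.
  S[X_1,X_1] = ((-2.5)·(-2.5) + (-2.5)·(-2.5) + (1.5)·(1.5) + (2.5)·(2.5) + (3.5)·(3.5) + (-2.5)·(-2.5)) / 5 = 39.5/5 = 7.9
  S[X_1,X_2] = ((-2.5)·(-4) + (-2.5)·(3) + (1.5)·(-3) + (2.5)·(0) + (3.5)·(1) + (-2.5)·(3)) / 5 = -6/5 = -1.2
  S[X_1,X_3] = ((-2.5)·(-1.8333) + (-2.5)·(4.1667) + (1.5)·(-0.8333) + (2.5)·(-1.8333) + (3.5)·(2.1667) + (-2.5)·(-1.8333)) / 5 = 0.5/5 = 0.1
  S[X_2,X_2] = ((-4)·(-4) + (3)·(3) + (-3)·(-3) + (0)·(0) + (1)·(1) + (3)·(3)) / 5 = 44/5 = 8.8
  S[X_2,X_3] = ((-4)·(-1.8333) + (3)·(4.1667) + (-3)·(-0.8333) + (0)·(-1.8333) + (1)·(2.1667) + (3)·(-1.8333)) / 5 = 19/5 = 3.8
  S[X_3,X_3] = ((-1.8333)·(-1.8333) + (4.1667)·(4.1667) + (-0.8333)·(-0.8333) + (-1.8333)·(-1.8333) + (2.1667)·(2.1667) + (-1.8333)·(-1.8333)) / 5 = 32.8333/5 = 6.5667

S is symmetric (S[j,i] = S[i,j]). Assembling:

S = [[7.9, -1.2, 0.1],
 [-1.2, 8.8, 3.8],
 [0.1, 3.8, 6.5667]]


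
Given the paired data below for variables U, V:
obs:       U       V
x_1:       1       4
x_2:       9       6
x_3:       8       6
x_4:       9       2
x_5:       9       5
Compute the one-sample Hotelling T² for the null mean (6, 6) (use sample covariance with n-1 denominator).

Step 1 — sample mean vector:
  mean(U) = (1 + 9 + 8 + 9 + 9) / 5 = 36/5 = 7.2
  mean(V) = (4 + 6 + 6 + 2 + 5) / 5 = 23/5 = 4.6
  x̄ = (7.2, 4.6),  deviation x̄ - mu_0 = (7.2, 4.6) - (6, 6) = (1.2, -1.4).

Step 2 — sample covariance matrix, S[i,j] = (1/(n-1)) · Σ_k (x_{k,i} - mean_i) · (x_{k,j} - mean_j), divisor n-1 = 4:
  S[U,U] = ((-6.2)·(-6.2) + (1.8)·(1.8) + (0.8)·(0.8) + (1.8)·(1.8) + (1.8)·(1.8)) / 4 = 48.8/4 = 12.2
  S[U,V] = ((-6.2)·(-0.6) + (1.8)·(1.4) + (0.8)·(1.4) + (1.8)·(-2.6) + (1.8)·(0.4)) / 4 = 3.4/4 = 0.85
  S[V,V] = ((-0.6)·(-0.6) + (1.4)·(1.4) + (1.4)·(1.4) + (-2.6)·(-2.6) + (0.4)·(0.4)) / 4 = 11.2/4 = 2.8
  S = [[12.2, 0.85],
 [0.85, 2.8]].

Step 3 — invert S. det(S) = 12.2·2.8 - (0.85)² = 33.4375.
  S^{-1} = (1/det) · [[d, -b], [-b, a]] = [[0.0837, -0.0254],
 [-0.0254, 0.3649]].

Step 4 — quadratic form (x̄ - mu_0)^T · S^{-1} · (x̄ - mu_0):
  S^{-1} · (x̄ - mu_0) = (0.1361, -0.5413),
  (x̄ - mu_0)^T · [...] = (1.2)·(0.1361) + (-1.4)·(-0.5413) = 0.9211.

Step 5 — scale by n: T² = 5 · 0.9211 = 4.6056.

T² ≈ 4.6056


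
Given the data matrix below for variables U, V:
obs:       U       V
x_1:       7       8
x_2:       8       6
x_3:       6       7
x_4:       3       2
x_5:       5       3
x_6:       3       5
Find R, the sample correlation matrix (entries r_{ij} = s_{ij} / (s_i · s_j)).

Step 1 — column means:
  mean(U) = (7 + 8 + 6 + 3 + 5 + 3) / 6 = 32/6 = 5.3333
  mean(V) = (8 + 6 + 7 + 2 + 3 + 5) / 6 = 31/6 = 5.1667

Step 2 — sample variances and covariances s[i,j] = (1/(n-1)) · Σ_k (x_{k,i} - mean_i) · (x_{k,j} - mean_j), with n-1 = 5:
  s[U,U] = ((1.6667)·(1.6667) + (2.6667)·(2.6667) + (0.6667)·(0.6667) + (-2.3333)·(-2.3333) + (-0.3333)·(-0.3333) + (-2.3333)·(-2.3333)) / 5 = 21.3333/5 = 4.2667
  s[U,V] = ((1.6667)·(2.8333) + (2.6667)·(0.8333) + (0.6667)·(1.8333) + (-2.3333)·(-3.1667) + (-0.3333)·(-2.1667) + (-2.3333)·(-0.1667)) / 5 = 16.6667/5 = 3.3333
  s[V,V] = ((2.8333)·(2.8333) + (0.8333)·(0.8333) + (1.8333)·(1.8333) + (-3.1667)·(-3.1667) + (-2.1667)·(-2.1667) + (-0.1667)·(-0.1667)) / 5 = 26.8333/5 = 5.3667
  Sample standard deviations s_i = √(s[i,i]):
  s(U) = √(4.2667) = 2.0656
  s(V) = √(5.3667) = 2.3166

Step 3 — r_{ij} = s_{ij} / (s_i · s_j):
  r[U,U] = 1 (diagonal).
  r[U,V] = 3.3333 / (2.0656 · 2.3166) = 3.3333 / 4.7852 = 0.6966
  r[V,V] = 1 (diagonal).

R is symmetric with unit diagonal. Assembling:

R = [[1, 0.6966],
 [0.6966, 1]]


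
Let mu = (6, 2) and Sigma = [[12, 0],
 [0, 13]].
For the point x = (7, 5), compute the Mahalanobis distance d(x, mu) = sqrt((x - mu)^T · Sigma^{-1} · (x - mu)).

Step 1 — centre the observation: (x - mu) = (1, 3).

Step 2 — invert Sigma. det(Sigma) = 12·13 - (0)² = 156.
  Sigma^{-1} = (1/det) · [[d, -b], [-b, a]] = [[0.0833, 0],
 [0, 0.0769]].

Step 3 — form the quadratic (x - mu)^T · Sigma^{-1} · (x - mu):
  Sigma^{-1} · (x - mu) = (0.0833, 0.2308).
  (x - mu)^T · [Sigma^{-1} · (x - mu)] = (1)·(0.0833) + (3)·(0.2308) = 0.7756.

Step 4 — take square root: d = √(0.7756) ≈ 0.8807.

d(x, mu) = √(0.7756) ≈ 0.8807
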